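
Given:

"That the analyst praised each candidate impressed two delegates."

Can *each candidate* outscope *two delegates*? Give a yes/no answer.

Structurally, *each candidate* is inside the sentential subject *that the analyst praised each candidate*.
Clausal subjects are scope islands; QR from inside the subject into the matrix is barred.
There is no licit LF on which *each candidate* c-commands *two delegates*.

No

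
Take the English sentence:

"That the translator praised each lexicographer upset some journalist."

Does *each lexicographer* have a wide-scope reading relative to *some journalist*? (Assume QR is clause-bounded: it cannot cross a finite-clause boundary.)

No

The target quantifier *each lexicographer* is part of the sentential subject *that the translator praised each lexicographer*.
The subject-island constraint blocks QR out of a clausal subject.
There is no licit LF on which *each lexicographer* c-commands *some journalist*.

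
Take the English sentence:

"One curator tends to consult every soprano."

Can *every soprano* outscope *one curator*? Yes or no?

Yes

*every soprano* is inside a raising infinitive, which is transparent to QR (no CP barrier), so it behaves as a matrix argument.
No island intervenes, so both surface and inverse scope are derivable.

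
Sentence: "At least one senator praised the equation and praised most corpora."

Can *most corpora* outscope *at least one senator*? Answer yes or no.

The target quantifier *most corpora* is part of one conjunct of the coordinate structure (*praised most corpora*).
QR out of a conjunct would have to apply non-ATB, which the CSC forbids.
So the wide-scope reading for *most corpora* is blocked.

No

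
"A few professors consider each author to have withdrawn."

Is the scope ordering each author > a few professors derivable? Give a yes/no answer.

The ECM infinitive is scope-transparent — *each author* is free to raise above *a few professors*.
Nothing blocks QR of the lower DP to a position above the higher one, so inverse scope is available.
The sentence is scopally ambiguous between *a few professors* > *each author* and *each author* > *a few professors*.

Yes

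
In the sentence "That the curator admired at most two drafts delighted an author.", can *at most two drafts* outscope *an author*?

No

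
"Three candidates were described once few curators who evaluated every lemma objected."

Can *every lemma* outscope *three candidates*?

Structurally, *every lemma* is inside the relative clause *who evaluated every lemma*, which is itself inside the adjunct *once few curators who evaluated every lemma objected*.
Both the relative clause and the enclosing adjunct are scope islands; QR cannot cross either.
The inverse ordering *every lemma* > *three candidates* is therefore underivable.

No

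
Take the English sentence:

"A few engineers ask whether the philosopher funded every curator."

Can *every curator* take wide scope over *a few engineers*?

*every curator* sits inside the embedded question *whether the philosopher funded every curator*.
Embedded questions are wh-islands: a quantifier inside an indirect question cannot QR into the matrix clause.
Hence only narrow scope for *every curator* (under *a few engineers*) survives.

No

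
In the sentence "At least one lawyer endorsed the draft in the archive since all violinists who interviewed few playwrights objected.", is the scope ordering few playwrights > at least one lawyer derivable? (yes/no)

*few playwrights* sits inside the relative clause *who interviewed few playwrights*, which is itself inside the adjunct *since all violinists who interviewed few playwrights objected*.
The quantifier would have to escape first the RC and then the adjunct — two independent island violations.
So *few playwrights* cannot raise high enough to outscope *at least one lawyer*; only the surface ordering *at least one lawyer* > *few playwrights* is available.

No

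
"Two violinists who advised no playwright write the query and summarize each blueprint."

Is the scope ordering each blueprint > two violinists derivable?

*each blueprint* is embedded in one conjunct of the coordinate structure (*summarize each blueprint*).
Asymmetric QR out of one conjunct violates the Coordinate Structure Constraint.
Hence only narrow scope for *each blueprint* (under *two violinists*) survives.

No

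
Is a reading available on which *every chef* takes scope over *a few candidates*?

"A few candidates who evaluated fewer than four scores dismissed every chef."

Yes

*every chef* is a matrix argument; only *a few candidates* is modified by the relative clause *who evaluated fewer than four scores*, so the RC island is irrelevant to the target quantifier.
Clause-internal QR can adjoin the lower DP above the subject, yielding the inverse reading.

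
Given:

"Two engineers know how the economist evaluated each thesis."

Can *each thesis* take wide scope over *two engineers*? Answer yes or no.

No

*each thesis* is embedded in the embedded question *how the economist evaluated each thesis*.
Embedded wh-clauses are opaque for QR, so the quantifier stays inside the question.
*each thesis* is confined to the island and cannot take scope over *two engineers*.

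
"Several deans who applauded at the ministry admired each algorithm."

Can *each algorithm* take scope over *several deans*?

Yes

The RC *who applauded at the ministry* is an island, but *each algorithm* is not inside it — it is the matrix object, a clausemate of *several deans*.
Since no island is crossed, the inverse ordering is licensed alongside surface scope.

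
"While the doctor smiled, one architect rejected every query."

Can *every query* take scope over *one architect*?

Yes

Neither queried DP is inside the adjunct, so the adjunct-island constraint does not apply.
Since no island is crossed, the inverse ordering is licensed alongside surface scope.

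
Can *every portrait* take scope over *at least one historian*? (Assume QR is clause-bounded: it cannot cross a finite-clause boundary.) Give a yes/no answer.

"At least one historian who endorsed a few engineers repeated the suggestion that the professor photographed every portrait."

*every portrait* is embedded in the complex NP *the suggestion that the professor photographed every portrait*.
The Complex NP Constraint bars QR out of the complement clause of a noun.
So *every portrait* cannot raise high enough to outscope *at least one historian*; only the surface ordering *at least one historian* > *every portrait* is available.

No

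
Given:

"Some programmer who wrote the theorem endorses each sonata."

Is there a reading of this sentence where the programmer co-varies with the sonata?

Yes

That reading corresponds to *each sonata* > *some programmer*.
Although the sentence contains a relative clause (*who wrote the theorem*), *each sonata* is outside it, in the matrix VP.
Ordinary QR to a clause-peripheral position gives the wide-scope LF for the lower DP.
So *each sonata* > *some programmer* is among the available readings.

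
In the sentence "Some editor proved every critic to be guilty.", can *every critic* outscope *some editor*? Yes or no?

Yes

*every critic* is the subject of an ECM infinitive — the infinitival complement of an ECM verb is not a scope island, so *every critic* can raise into the matrix clause.
With no island boundary between them, the object can take inverse scope over the subject via ordinary QR within the clause.
The sentence is scopally ambiguous between *some editor* > *every critic* and *every critic* > *some editor*.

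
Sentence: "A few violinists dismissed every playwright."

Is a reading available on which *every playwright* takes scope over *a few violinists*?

Yes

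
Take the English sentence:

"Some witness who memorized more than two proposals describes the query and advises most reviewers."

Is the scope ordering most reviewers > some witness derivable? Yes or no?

No

The target quantifier *most reviewers* is part of one conjunct of the coordinate structure (*advises most reviewers*).
Asymmetric QR out of one conjunct violates the Coordinate Structure Constraint.
Hence only narrow scope for *most reviewers* (under *some witness*) survives.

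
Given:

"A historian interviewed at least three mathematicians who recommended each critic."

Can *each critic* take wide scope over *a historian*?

The target quantifier *each critic* is part of the relative clause *who recommended each critic* modifying *at least three mathematicians*.
QR out of a relative clause is ruled out by the relative-clause island constraint.
Hence only narrow scope for *each critic* (under *a historian*) survives.

No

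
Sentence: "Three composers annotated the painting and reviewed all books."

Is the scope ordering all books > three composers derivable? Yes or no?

No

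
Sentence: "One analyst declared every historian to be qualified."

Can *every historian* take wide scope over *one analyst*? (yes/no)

Yes

ECM infinitives lack a CP barrier, so *every historian* can QR over the matrix subject *one analyst*.
With no island boundary between them, the object can take inverse scope over the subject via ordinary QR within the clause.
The sentence is scopally ambiguous between *one analyst* > *every historian* and *every historian* > *one analyst*.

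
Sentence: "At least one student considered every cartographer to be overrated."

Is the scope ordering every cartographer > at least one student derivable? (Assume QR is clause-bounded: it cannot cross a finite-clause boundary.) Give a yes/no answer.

*every cartographer* is an ECM subject; ECM complements are not islands, and the embedded quantifier may take matrix scope.
Ordinary QR to a clause-peripheral position gives the wide-scope LF for the lower DP.

Yes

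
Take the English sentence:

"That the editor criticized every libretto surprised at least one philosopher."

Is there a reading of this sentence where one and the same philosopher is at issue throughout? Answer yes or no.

Yes

This is the *at least one philosopher* > *every libretto* reading.
Nothing needs to raise out of an island for *at least one philosopher* > *every libretto*: *at least one philosopher* takes scope from its matrix position over the clause containing *every libretto*.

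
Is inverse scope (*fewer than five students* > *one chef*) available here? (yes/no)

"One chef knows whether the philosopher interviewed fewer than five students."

*fewer than five students* occurs within the embedded question *whether the philosopher interviewed fewer than five students*.
QR across an interrogative CP boundary is ruled out as a wh-island violation.
So *fewer than five students* cannot raise high enough to outscope *one chef*; only the surface ordering *one chef* > *fewer than five students* is available.
(Only the surface reading survives: one fixed chef with respect to all the relevant students.)

No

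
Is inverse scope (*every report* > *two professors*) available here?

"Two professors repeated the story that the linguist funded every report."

Structurally, *every report* is inside the complex NP *the story that the linguist funded every report*.
The complex NP is opaque for QR — the quantifier is frozen inside the noun's complement.
So the wide-scope reading for *every report* is blocked.

No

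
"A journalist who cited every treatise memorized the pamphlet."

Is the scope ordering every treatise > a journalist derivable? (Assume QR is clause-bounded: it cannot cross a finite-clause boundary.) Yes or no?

*every treatise* is embedded in the relative clause *who cited every treatise*.
A relative clause is a scope island — quantifier raising cannot cross its boundary.
*every treatise* > *a journalist* would require crossing that boundary, which is illicit.
(Only the surface reading survives: one fixed journalist with respect to all the relevant treatises.)

No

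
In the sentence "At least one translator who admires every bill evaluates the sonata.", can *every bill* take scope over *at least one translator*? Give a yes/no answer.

Structurally, *every bill* is inside the relative clause *who admires every bill*.
The relative clause forms an island for QR, so the quantifier is confined to the head noun's restrictor.
The inverse ordering *every bill* > *at least one translator* is therefore underivable.

No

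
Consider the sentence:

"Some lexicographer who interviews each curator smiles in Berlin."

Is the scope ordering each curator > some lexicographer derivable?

*each curator* occurs within the relative clause *who interviews each curator*.
QR out of a relative clause is ruled out by the relative-clause island constraint.
So *each curator* cannot raise to a position above *some lexicographer*.
(Only the surface reading survives: one fixed lexicographer with respect to all the relevant curators.)

No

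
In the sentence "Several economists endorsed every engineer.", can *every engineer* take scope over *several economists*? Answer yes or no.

*every engineer* is the matrix object and *several economists* the matrix subject; the two are clausemates.
Clause-internal QR can adjoin the lower DP above the subject, yielding the inverse reading.
The sentence is scopally ambiguous between *several economists* > *every engineer* and *every engineer* > *several economists*.

Yes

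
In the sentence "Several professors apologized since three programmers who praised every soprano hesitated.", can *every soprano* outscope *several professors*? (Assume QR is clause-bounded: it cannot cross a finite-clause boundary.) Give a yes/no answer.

No

The target quantifier *every soprano* is part of the relative clause *who praised every soprano*, which is itself inside the adjunct *since three programmers who praised every soprano hesitated*.
Even if one barrier were somehow void, the other would still block QR.
*every soprano* > *several professors* would require crossing that boundary, which is illicit.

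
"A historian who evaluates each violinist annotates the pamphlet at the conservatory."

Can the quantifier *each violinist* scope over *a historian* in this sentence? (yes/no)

No

*each violinist* sits inside the relative clause *who evaluates each violinist*.
Relative clauses are scope islands: a quantifier cannot QR out of a relative clause to take scope in the matrix clause.
The inverse ordering *each violinist* > *a historian* is therefore underivable.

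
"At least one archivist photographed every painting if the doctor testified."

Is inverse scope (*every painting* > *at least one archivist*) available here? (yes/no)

Yes

The adjunct island is irrelevant here — *every painting* and *at least one archivist* are both in the matrix clause.
QR within a single clause is free, so the lower quantifier may take scope over the higher one.
So *every painting* > *at least one archivist* is among the available readings.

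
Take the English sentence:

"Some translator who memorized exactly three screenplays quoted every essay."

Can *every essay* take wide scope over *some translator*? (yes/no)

Yes

*every essay* sits in the matrix clause, not in the relative clause on *some translator*.
Nothing blocks QR of the lower DP to a position above the higher one, so inverse scope is available.
So *every essay* > *some translator* is among the available readings.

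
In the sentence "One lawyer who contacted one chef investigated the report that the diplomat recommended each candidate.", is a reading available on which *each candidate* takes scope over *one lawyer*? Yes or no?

Structurally, *each candidate* is inside the complex NP *the report that the diplomat recommended each candidate*.
Noun-complement clauses are scope islands (the Complex NP Constraint): a quantifier inside one cannot scope into the matrix.
So *each candidate* cannot raise to a position above *one lawyer*.

No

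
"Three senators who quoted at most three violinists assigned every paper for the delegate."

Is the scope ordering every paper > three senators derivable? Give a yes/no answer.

Yes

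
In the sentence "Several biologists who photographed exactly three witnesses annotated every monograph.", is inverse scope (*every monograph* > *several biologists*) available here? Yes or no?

Although the sentence contains a relative clause (*who photographed exactly three witnesses*), *every monograph* is outside it, in the matrix VP.
Ordinary QR to a clause-peripheral position gives the wide-scope LF for the lower DP.

Yes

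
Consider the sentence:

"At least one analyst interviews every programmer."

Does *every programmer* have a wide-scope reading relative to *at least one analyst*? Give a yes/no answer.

Yes

*every programmer* and *at least one analyst* are in the same minimal clause.
QR within a single clause is free, so the lower quantifier may take scope over the higher one.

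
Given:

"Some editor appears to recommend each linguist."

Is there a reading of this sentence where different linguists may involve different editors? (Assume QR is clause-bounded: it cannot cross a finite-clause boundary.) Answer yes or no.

Yes

The paraphrase describes the scope ordering *each linguist* > *some editor*.
*each linguist* is the object of the infinitival complement of a raising predicate; raising infinitives are transparent for QR, so the two DPs are in effect clausemates.
Ordinary QR to a clause-peripheral position gives the wide-scope LF for the lower DP.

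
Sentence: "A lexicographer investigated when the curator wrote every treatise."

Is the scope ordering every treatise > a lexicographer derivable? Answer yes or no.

No

*every treatise* is embedded in the embedded question *when the curator wrote every treatise*.
An indirect question is a wh-island; the filled [Spec,CP] blocks QR across the CP edge.
There is no licit LF on which *every treatise* c-commands *a lexicographer*.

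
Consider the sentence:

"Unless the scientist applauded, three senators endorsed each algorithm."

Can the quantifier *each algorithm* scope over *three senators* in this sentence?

The adjunct island is irrelevant here — *each algorithm* and *three senators* are both in the matrix clause.
No island intervenes, so both surface and inverse scope are derivable.

Yes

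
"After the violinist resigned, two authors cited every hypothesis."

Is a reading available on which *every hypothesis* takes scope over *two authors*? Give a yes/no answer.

Yes

The adjunct island is irrelevant here — *every hypothesis* and *two authors* are both in the matrix clause.
Nothing blocks QR of the lower DP to a position above the higher one, so inverse scope is available.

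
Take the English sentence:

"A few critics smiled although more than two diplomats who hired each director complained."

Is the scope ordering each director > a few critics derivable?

No

*each director* sits inside the relative clause *who hired each director*, which is itself inside the adjunct *although more than two diplomats who hired each director complained*.
The quantifier would have to escape first the RC and then the adjunct — two independent island violations.
So the wide-scope reading for *each director* is blocked.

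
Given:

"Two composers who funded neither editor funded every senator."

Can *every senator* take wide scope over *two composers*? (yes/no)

Yes

The RC *who funded neither editor* is an island, but *every senator* is not inside it — it is the matrix object, a clausemate of *two composers*.
Clause-internal QR can adjoin the lower DP above the subject, yielding the inverse reading.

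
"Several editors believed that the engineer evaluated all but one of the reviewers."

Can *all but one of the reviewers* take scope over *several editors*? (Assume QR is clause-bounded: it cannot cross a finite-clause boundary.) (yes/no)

*all but one of the reviewers* sits inside the finite complement clause *that the engineer evaluated all but one of the reviewers*.
With QR restricted to its own tensed clause, the embedded quantifier cannot reach a matrix scope position.
So *all but one of the reviewers* cannot raise to a position above *several editors*.

No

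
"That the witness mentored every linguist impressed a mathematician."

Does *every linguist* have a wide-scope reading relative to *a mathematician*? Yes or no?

No

*every linguist* sits inside the sentential subject *that the witness mentored every linguist*.
The Sentential Subject Constraint rules out raising the quantifier out of the that-clause subject.
There is no licit LF on which *every linguist* c-commands *a mathematician*.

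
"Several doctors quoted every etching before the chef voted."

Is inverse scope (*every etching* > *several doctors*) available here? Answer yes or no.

Yes

Although there is an adjunct clause, *every etching* is in the main clause, not inside the adjunct.
Nothing blocks QR of the lower DP to a position above the higher one, so inverse scope is available.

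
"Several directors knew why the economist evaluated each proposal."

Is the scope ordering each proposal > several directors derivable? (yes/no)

No

*each proposal* sits inside the embedded question *why the economist evaluated each proposal*.
QR across an interrogative CP boundary is ruled out as a wh-island violation.
The inverse ordering *each proposal* > *several directors* is therefore underivable.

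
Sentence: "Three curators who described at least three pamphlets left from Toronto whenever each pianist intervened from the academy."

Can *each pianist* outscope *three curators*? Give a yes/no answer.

*each pianist* is embedded in the adjunct clause *whenever each pianist intervened from the academy*.
Adverbial clauses are not L-marked, so they are barriers for QR — the quantifier cannot escape the adjunct.
Hence only narrow scope for *each pianist* (under *three curators*) survives.

No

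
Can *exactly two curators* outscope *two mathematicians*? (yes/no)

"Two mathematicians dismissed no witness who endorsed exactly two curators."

No

The target quantifier *exactly two curators* is part of the relative clause *who endorsed exactly two curators* modifying *no witness*.
Relative clauses block scope extraction: QR cannot target a position outside the modified NP.
So *exactly two curators* cannot raise high enough to outscope *two mathematicians*; only the surface ordering *two mathematicians* > *exactly two curators* is available.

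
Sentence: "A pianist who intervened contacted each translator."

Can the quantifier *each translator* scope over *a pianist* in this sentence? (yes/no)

The RC *who intervened* is an island, but *each translator* is not inside it — it is the matrix object, a clausemate of *a pianist*.
With no island boundary between them, the object can take inverse scope over the subject via ordinary QR within the clause.
The sentence is scopally ambiguous between *a pianist* > *each translator* and *each translator* > *a pianist*.

Yes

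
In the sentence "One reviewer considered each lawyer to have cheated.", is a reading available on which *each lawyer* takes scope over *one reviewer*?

Yes

*each lawyer* is the subject of an ECM infinitive — the infinitival complement of an ECM verb is not a scope island, so *each lawyer* can raise into the matrix clause.
Ordinary QR to a clause-peripheral position gives the wide-scope LF for the lower DP.
Both orderings are possible: *one reviewer* > *each lawyer* and *each lawyer* > *one reviewer*.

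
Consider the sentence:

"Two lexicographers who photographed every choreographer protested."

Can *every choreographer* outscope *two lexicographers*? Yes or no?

The target quantifier *every choreographer* is part of the relative clause *who photographed every choreographer*.
QR out of a relative clause is ruled out by the relative-clause island constraint.
Hence only narrow scope for *every choreographer* (under *two lexicographers*) survives.

No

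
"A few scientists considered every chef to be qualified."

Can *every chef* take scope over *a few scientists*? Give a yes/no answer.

ECM infinitives lack a CP barrier, so *every chef* can QR over the matrix subject *a few scientists*.
Ordinary QR to a clause-peripheral position gives the wide-scope LF for the lower DP.

Yes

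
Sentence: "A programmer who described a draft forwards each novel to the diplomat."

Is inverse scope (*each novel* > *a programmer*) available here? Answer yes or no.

*each novel* sits in the matrix clause, not in the relative clause on *a programmer*.
Clause-internal QR can adjoin the lower DP above the subject, yielding the inverse reading.

Yes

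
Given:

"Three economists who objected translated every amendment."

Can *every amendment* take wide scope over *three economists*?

Yes

*every amendment* is a matrix argument; only *three economists* is modified by the relative clause *who objected*, so the RC island is irrelevant to the target quantifier.
Ordinary QR to a clause-peripheral position gives the wide-scope LF for the lower DP.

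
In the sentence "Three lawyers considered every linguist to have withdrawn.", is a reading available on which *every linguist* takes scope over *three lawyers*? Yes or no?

The ECM infinitive is scope-transparent — *every linguist* is free to raise above *three lawyers*.
Nothing blocks QR of the lower DP to a position above the higher one, so inverse scope is available.

Yes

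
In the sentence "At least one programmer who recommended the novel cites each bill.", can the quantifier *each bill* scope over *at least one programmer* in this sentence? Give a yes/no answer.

*each bill* sits in the matrix clause, not in the relative clause on *at least one programmer*.
With no island boundary between them, the object can take inverse scope over the subject via ordinary QR within the clause.

Yes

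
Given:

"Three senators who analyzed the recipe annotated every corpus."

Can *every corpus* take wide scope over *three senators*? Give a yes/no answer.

Yes

*every corpus* sits in the matrix clause, not in the relative clause on *three senators*.
Ordinary QR to a clause-peripheral position gives the wide-scope LF for the lower DP.
So *every corpus* > *three senators* is among the available readings.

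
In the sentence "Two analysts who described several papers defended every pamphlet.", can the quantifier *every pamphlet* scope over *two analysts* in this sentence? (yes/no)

Yes

The relative clause *who described several papers* modifies *two analysts*, but *every pamphlet* is not inside that relative clause — it is an argument of the matrix verb.
Ordinary QR to a clause-peripheral position gives the wide-scope LF for the lower DP.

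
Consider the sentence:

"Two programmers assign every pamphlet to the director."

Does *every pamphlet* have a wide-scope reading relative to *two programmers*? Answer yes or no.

Yes

Both DPs are arguments of the same predicate; there is no clause or island boundary between them.
With no island boundary between them, the object can take inverse scope over the subject via ordinary QR within the clause.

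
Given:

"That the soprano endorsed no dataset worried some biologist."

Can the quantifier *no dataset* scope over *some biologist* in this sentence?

*no dataset* sits inside the sentential subject *that the soprano endorsed no dataset*.
The subject-island constraint blocks QR out of a clausal subject.
So *no dataset* cannot raise to a position above *some biologist*.

No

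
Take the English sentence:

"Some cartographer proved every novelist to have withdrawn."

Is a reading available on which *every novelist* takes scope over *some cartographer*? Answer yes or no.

Yes

*every novelist* is the subject of an ECM infinitive — the infinitival complement of an ECM verb is not a scope island, so *every novelist* can raise into the matrix clause.
No island intervenes, so both surface and inverse scope are derivable.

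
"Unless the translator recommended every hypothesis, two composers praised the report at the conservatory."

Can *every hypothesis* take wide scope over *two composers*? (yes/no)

Structurally, *every hypothesis* is inside the adjunct clause *unless the translator recommended every hypothesis*.
Scope out of an adjunct clause is unavailable: QR respects the adjunct-island constraint.
So *every hypothesis* cannot raise to a position above *two composers*.

No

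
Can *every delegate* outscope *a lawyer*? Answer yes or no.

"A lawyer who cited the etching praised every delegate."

Yes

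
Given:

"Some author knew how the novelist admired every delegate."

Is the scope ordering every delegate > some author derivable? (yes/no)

No

The target quantifier *every delegate* is part of the embedded question *how the novelist admired every delegate*.
An indirect question is a wh-island; the filled [Spec,CP] blocks QR across the CP edge.
There is no licit LF on which *every delegate* c-commands *some author*.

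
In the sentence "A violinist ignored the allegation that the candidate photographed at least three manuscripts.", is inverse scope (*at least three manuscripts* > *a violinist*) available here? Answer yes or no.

The target quantifier *at least three manuscripts* is part of the complex NP *the allegation that the candidate photographed at least three manuscripts*.
Noun-complement clauses are scope islands (the Complex NP Constraint): a quantifier inside one cannot scope into the matrix.
There is no licit LF on which *at least three manuscripts* c-commands *a violinist*.
(Only the surface reading survives: one fixed violinist with respect to all the relevant manuscripts.)

No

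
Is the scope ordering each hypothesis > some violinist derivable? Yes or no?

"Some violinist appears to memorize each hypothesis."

Yes

The matrix predicate is a raising verb, whose infinitival complement is not a scope island — *each hypothesis* can QR into the matrix clause.
With no island boundary between them, the object can take inverse scope over the subject via ordinary QR within the clause.
The sentence is scopally ambiguous between *some violinist* > *each hypothesis* and *each hypothesis* > *some violinist*.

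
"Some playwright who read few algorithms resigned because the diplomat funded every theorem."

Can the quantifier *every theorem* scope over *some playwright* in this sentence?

No

*every theorem* sits inside the adjunct clause *because the diplomat funded every theorem*.
Adverbial clauses are not L-marked, so they are barriers for QR — the quantifier cannot escape the adjunct.
There is no licit LF on which *every theorem* c-commands *some playwright*.
(Only the surface reading survives: one fixed playwright with respect to all the relevant theorems.)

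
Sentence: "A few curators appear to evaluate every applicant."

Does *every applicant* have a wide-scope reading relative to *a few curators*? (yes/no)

Yes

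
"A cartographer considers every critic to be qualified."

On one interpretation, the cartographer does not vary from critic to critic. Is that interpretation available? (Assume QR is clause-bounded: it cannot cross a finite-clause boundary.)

Yes

The paraphrase describes the scope ordering *a cartographer* > *every critic*.
That is the surface-scope ordering, which is always one of the available readings — island constraints only ever restrict inverse scope.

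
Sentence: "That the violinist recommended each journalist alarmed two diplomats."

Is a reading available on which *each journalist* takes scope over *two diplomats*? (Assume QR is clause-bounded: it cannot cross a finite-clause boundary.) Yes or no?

*each journalist* is embedded in the sentential subject *that the violinist recommended each journalist*.
Sentential subjects are islands: a quantifier inside the subject clause cannot raise over the matrix predicate.
So the wide-scope reading for *each journalist* is blocked.

No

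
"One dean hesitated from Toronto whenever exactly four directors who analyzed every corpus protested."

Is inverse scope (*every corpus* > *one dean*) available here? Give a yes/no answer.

No

Structurally, *every corpus* is inside the relative clause *who analyzed every corpus*, which is itself inside the adjunct *whenever exactly four directors who analyzed every corpus protested*.
Nested islands: the RC island is itself inside an adjunct island, so wide scope is doubly excluded.
There is no licit LF on which *every corpus* c-commands *one dean*.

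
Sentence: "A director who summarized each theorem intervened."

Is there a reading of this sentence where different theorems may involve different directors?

No

The paraphrase describes the scope ordering *each theorem* > *a director*.
Structurally, *each theorem* is inside the relative clause *who summarized each theorem*.
Relative clauses are scope islands: a quantifier cannot QR out of a relative clause to take scope in the matrix clause.
So the wide-scope reading for *each theorem* is blocked.
(Only the surface reading survives: one fixed director with respect to all the relevant theorems.)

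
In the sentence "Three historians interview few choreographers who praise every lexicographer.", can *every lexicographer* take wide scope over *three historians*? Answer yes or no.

No

*every lexicographer* sits inside the relative clause *who praise every lexicographer* modifying *few choreographers*.
The relative clause forms an island for QR, so the quantifier is confined to the head noun's restrictor.
There is no licit LF on which *every lexicographer* c-commands *three historians*.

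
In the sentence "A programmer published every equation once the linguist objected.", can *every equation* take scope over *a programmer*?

Neither queried DP is inside the adjunct, so the adjunct-island constraint does not apply.
Ordinary QR to a clause-peripheral position gives the wide-scope LF for the lower DP.

Yes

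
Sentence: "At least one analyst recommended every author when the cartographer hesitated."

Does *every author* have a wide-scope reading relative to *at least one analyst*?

Yes

The adjunct island is irrelevant here — *every author* and *at least one analyst* are both in the matrix clause.
Ordinary QR to a clause-peripheral position gives the wide-scope LF for the lower DP.
The sentence is scopally ambiguous between *at least one analyst* > *every author* and *every author* > *at least one analyst*.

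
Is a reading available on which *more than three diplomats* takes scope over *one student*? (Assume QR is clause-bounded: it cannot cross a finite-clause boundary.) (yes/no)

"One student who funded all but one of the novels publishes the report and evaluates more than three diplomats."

No

The target quantifier *more than three diplomats* is part of one conjunct of the coordinate structure (*evaluates more than three diplomats*).
QR out of a conjunct would have to apply non-ATB, which the CSC forbids.
There is no licit LF on which *more than three diplomats* c-commands *one student*.
(Only the surface reading survives: one fixed student with respect to all the relevant diplomats.)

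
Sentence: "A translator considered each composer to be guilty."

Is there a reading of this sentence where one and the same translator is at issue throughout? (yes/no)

That reading corresponds to *a translator* > *each composer*.
Nothing needs to raise for *a translator* > *each composer*, so no island constraint is at stake.

Yes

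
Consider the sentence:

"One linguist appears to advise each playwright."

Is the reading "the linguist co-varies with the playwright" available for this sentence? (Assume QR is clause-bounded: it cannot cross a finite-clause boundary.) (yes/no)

This is the *each playwright* > *one linguist* reading.
*each playwright* is the object of the infinitival complement of a raising predicate; raising infinitives are transparent for QR, so the two DPs are in effect clausemates.
QR within a single clause is free, so the lower quantifier may take scope over the higher one.
So *each playwright* > *one linguist* is among the available readings.

Yes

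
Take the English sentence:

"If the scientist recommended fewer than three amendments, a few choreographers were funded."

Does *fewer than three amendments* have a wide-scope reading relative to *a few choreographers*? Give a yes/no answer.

No

The DP *fewer than three amendments* is contained in the adjunct clause *if the scientist recommended fewer than three amendments*.
Adverbial clauses are not L-marked, so they are barriers for QR — the quantifier cannot escape the adjunct.
So the wide-scope reading for *fewer than three amendments* is blocked.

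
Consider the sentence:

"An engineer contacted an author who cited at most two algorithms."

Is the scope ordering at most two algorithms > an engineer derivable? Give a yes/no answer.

The target quantifier *at most two algorithms* is part of the relative clause *who cited at most two algorithms* modifying *an author*.
Relative clauses block scope extraction: QR cannot target a position outside the modified NP.
So *at most two algorithms* cannot raise to a position above *an engineer*.

No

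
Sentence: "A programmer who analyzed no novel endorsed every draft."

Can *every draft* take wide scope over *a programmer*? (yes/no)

Yes

The RC *who analyzed no novel* is an island, but *every draft* is not inside it — it is the matrix object, a clausemate of *a programmer*.
Nothing blocks QR of the lower DP to a position above the higher one, so inverse scope is available.
The sentence is scopally ambiguous between *a programmer* > *every draft* and *every draft* > *a programmer*.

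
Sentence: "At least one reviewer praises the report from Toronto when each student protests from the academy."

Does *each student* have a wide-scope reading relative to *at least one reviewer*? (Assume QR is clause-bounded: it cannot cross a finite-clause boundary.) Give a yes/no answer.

The DP *each student* is contained in the adjunct clause *when each student protests from the academy*.
Adjunct clauses are scope islands: a quantifier inside an adjunct cannot raise into the matrix clause.
So *each student* cannot raise to a position above *at least one reviewer*.

No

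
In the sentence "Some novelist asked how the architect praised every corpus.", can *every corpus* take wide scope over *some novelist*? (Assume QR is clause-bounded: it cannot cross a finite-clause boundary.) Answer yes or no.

No

The DP *every corpus* is contained in the embedded question *how the architect praised every corpus*.
QR across an interrogative CP boundary is ruled out as a wh-island violation.
The inverse ordering *every corpus* > *some novelist* is therefore underivable.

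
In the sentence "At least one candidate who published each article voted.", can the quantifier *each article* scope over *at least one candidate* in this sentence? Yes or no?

No

*each article* is embedded in the relative clause *who published each article*.
Relative clauses are scope islands: a quantifier cannot QR out of a relative clause to take scope in the matrix clause.
So the wide-scope reading for *each article* is blocked.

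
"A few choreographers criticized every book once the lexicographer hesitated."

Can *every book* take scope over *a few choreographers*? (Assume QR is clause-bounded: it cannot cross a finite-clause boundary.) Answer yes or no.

Yes

The adjunct clause does not contain *every book*, which is the matrix object.
No island intervenes, so both surface and inverse scope are derivable.
So *every book* > *a few choreographers* is among the available readings.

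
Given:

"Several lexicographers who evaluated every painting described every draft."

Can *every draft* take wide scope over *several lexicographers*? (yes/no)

Yes

The relative clause *who evaluated every painting* modifies *several lexicographers*, but *every draft* is not inside that relative clause — it is an argument of the matrix verb.
Nothing blocks QR of the lower DP to a position above the higher one, so inverse scope is available.
Both orderings are possible: *several lexicographers* > *every draft* and *every draft* > *several lexicographers*.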